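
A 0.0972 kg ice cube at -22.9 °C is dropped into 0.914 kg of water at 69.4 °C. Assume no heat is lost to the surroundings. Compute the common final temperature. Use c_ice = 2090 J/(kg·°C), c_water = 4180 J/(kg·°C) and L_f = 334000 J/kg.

T_f ≈ 53.9 °C

Taking heat into each body as positive, Σ m c ΔT = 0:
warm ice to 0 °C: 0.0972·2090·(0 − (-22.9)) = 4652.1
  melt ice: 0.0972·334000 = 32465
  meltwater 0→T: 0.0972·4180·T = 406.3 T
  water cools: 0.914·4180·(T − 69.4) = 3820.5(T − 69.4)
4226.8 T = 265144 − 37117 = 228027
T ≈ 53.95 °C. Since T > 0 °C, the all-ice-melts assumption holds.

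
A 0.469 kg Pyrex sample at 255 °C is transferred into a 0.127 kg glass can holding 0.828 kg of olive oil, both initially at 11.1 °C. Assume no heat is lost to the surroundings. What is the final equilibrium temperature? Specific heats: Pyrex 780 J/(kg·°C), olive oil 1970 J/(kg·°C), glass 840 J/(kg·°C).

T_f ≈ 53.5 °C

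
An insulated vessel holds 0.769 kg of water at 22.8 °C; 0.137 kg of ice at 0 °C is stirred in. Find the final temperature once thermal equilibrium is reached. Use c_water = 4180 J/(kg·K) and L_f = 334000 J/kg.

Conservation of energy gives ΣQ = 0:
melt ice: 0.137·334000 = 45758; meltwater 0→T: 0.137·4180·T = 572.66 T; water: 3214.4(T − 22.8)
3787.1 T = 73289 − 45758 = 27531
T ≈ 7.27 °C — above 0 °C, consistent with complete melting.

T_f ≈ 7.3 °C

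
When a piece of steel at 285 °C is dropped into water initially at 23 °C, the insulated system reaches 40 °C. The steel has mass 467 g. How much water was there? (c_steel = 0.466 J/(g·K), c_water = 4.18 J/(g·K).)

Heat lost by the steel = heat gained by the water:
467×0.466×(285 − 40) = m×4.18×(40 − 23)
71.06 m = 53317  ⇒  m ≈ 750.3 g

m ≈ 750 g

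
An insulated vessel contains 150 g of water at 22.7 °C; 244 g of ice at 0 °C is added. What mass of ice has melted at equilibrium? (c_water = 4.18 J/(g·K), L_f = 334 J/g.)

Water can give up m c ΔT = 150×4.18×22.7 = 14233 J before reaching 0 °C.
To melt every bit of ice: 244×334 = 81496 J.
That's not enough to melt it all — equilibrium is at 0 °C with ice remaining.
Mass melted = 14233/334 ≈ 42.61 g.

m_melted ≈ 42.6 g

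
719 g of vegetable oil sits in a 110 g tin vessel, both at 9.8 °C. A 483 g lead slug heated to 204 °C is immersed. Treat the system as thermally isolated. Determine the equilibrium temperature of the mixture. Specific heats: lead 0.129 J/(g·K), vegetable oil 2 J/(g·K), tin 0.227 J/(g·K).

T_f ≈ 17.7 °C

T_f is the heat-capacity-weighted average of the initial temperatures:
T_f = (62.31*204 + 1438*9.8 + 24.97*9.8) / (62.31 + 1438 + 24.97)
    = 27048 / 1525.3 ≈ 17.73 °C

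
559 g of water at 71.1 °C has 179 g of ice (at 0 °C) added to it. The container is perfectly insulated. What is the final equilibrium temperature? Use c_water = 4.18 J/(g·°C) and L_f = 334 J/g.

T_f ≈ 34.5 °C

Taking heat into each body as positive, Σ m c ΔT = 0:
latent heat to melt: 179×334 = 59786
  warm the meltwater: 748.22 T
  water: 2336.6(T − 71.1)
3084.8 T = 166134 − 59786 = 106348
T ≈ 34.47 °C — above 0 °C, consistent with complete melting.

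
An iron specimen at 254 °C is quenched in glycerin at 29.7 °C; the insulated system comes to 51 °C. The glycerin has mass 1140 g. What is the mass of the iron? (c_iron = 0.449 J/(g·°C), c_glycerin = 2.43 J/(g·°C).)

|Q_iron| = |Q_glycerin|:
m×0.449×(254 − 51) = 1140×2.43×(51 − 29.7)
91.15 m = 59005  ⇒  m ≈ 647.4 g

m ≈ 647 g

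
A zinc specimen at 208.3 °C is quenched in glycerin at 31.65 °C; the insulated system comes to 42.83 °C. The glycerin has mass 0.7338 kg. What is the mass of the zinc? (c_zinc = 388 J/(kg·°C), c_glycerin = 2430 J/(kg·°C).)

m ≈ 0.311 kg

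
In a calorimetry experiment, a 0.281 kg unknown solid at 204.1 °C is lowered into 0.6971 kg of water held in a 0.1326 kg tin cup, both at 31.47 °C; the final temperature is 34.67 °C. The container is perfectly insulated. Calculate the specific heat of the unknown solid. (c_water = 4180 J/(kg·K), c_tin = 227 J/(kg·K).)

c ≈ 198 J/(kg·K)

Taking heat into each body as positive, Σ m c ΔT = 0:
0.281·c·(34.67 − 204.1) + 0.6971·4180·(34.67 − 31.47) + 0.1326·227·(34.67 − 31.47) = 0
-47.61 c = -9420.7
c = -9420.7/-47.61 ≈ 197.9 J/(kg·K)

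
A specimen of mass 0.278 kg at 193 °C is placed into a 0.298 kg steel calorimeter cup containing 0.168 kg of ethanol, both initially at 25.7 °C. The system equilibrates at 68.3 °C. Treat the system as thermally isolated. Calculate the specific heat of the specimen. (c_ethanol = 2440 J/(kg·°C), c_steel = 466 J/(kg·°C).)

c ≈ 674 J/(kg·°C)

Let T be the final temperature. ΣQ_i = 0:
0.278·c·(68.3 − 193) + 0.168·2440·(68.3 − 25.7) + 0.298·466·(68.3 − 25.7) = 0
-34.67 c = -23378
c = -23378/-34.67 ≈ 674.4 J/(kg·°C)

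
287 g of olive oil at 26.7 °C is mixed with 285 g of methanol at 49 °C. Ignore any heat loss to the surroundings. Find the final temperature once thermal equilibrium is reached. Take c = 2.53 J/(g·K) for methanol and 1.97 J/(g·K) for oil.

T_f ≈ 39.2 °C

Net heat exchanged in the isolated system is zero:
285*2.53*(T − 49) + 287*1.97*(T − 26.7) = 0
721.05(T − 49) + 565.39(T − 26.7) = 0
(721.05 + 565.39) T = 721.05*49 + 565.39*26.7
T ≈ 39.20 °C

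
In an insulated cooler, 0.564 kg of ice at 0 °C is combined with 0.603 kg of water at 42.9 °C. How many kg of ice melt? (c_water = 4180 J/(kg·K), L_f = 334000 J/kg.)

Heat available from the water dropping to 0 °C: 0.603·4180·42.9 = 108131 J.
To melt every bit of ice: 0.564·334000 = 188376 J.
Since 108131 < 188376 J, not all the ice melts; equilibrium is at 0 °C.
Mass melted = 108131/334000 ≈ 0.3237 kg.

m_melted ≈ 0.324 kg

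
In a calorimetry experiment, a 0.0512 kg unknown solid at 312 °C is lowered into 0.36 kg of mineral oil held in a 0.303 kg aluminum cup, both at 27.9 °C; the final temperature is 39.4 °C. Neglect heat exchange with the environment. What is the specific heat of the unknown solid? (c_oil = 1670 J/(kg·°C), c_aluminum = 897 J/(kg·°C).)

Conservation of energy gives ΣQ = 0:
0.0512·c·(39.4 − 312) + 0.36·1670·(39.4 − 27.9) + 0.303·897·(39.4 − 27.9) = 0
-13.96 c = -10039
c = -10039/-13.96 ≈ 719.3 J/(kg·°C)

c ≈ 719 J/(kg·°C)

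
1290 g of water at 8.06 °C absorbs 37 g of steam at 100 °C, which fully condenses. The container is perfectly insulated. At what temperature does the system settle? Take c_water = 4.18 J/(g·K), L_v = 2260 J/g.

Energy balance with sensible and latent terms:
condense steam: −37·2260 = −83620; condensed water 100 °C→T: 154.66(T − 100); original water: 5392.2(T − 8.06)
5546.9 T = 83620 + 15466 + 43461 = 142547
T ≈ 25.70 °C, under the boiling point, so the assumption holds.

T_f ≈ 25.7 °C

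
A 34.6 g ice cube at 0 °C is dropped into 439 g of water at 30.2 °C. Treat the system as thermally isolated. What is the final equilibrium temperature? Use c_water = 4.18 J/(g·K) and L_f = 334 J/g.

T_f ≈ 22.2 °C

Heat gained plus heat lost sum to zero:
melt ice: 34.6×334 = 11556
  warm the meltwater: 144.63 T
  water cools: 439×4.18×(T − 30.2) = 1835(T − 30.2)
1979.6 T = 55418 − 11556 = 43861
T ≈ 22.16 °C (positive, so assuming full melt was valid).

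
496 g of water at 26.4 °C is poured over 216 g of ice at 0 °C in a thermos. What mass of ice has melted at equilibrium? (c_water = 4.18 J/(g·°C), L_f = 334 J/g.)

m_melted ≈ 164 g

Cooling the water to 0 °C releases 496·4.18·26.4 = 54735 J.
To melt every bit of ice: 216·334 = 72144 J.
That's not enough to melt it all — equilibrium is at 0 °C with ice remaining.
m_melt = 54735 / L_f = 163.9 g.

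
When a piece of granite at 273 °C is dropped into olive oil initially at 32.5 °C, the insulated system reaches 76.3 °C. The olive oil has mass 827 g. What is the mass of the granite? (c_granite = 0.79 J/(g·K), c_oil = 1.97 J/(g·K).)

m ≈ 459 g

Heat lost by the granite = heat gained by the oil:
m×0.79×(273 − 76.3) = 827×1.97×(76.3 − 32.5)
155.39 m = 71359  ⇒  m ≈ 459.2 g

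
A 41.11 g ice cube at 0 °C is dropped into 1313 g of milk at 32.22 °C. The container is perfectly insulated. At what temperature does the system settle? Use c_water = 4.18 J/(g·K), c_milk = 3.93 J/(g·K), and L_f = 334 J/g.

T_f ≈ 28.6 °C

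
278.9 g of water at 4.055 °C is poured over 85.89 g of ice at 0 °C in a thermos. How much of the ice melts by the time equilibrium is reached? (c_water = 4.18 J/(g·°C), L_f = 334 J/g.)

Water can give up m c ΔT = 278.9·4.18·4.055 = 4727.3 J before reaching 0 °C.
Fully melting the ice requires m_ice L_f = 85.89·334 = 28687 J.
Since 4727.3 < 28687 J, not all the ice melts; equilibrium is at 0 °C.
Mass melted = 4727.3/334 ≈ 14.15 g.

m_melted ≈ 14.2 g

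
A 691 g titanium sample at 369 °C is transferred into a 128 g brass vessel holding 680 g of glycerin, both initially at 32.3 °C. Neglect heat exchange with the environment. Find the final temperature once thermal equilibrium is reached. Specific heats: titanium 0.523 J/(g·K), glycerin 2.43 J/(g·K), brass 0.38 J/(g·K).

T_f ≈ 91.3 °C

Let T be the final temperature. ΣQ_i = 0:
691×0.523×(T − 369) + 680×2.43×(T − 32.3) + 128×0.38×(T − 32.3) = 0
361.39(T − 369) + 1652.4(T − 32.3) + 48.64(T − 32.3) = 0
(361.39 + 1652.4 + 48.64) T = 361.39×369 + 1652.4×32.3 + 48.64×32.3
T = 188298/2062.4 ≈ 91.30 °C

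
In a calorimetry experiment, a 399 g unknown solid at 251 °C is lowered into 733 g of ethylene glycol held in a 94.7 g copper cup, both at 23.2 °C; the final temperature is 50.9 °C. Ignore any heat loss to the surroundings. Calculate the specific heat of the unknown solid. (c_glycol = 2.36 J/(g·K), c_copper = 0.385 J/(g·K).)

Setting the total heat transfer to zero:
399·c·(50.9 − 251) + 733·2.36·(50.9 − 23.2) + 94.7·0.385·(50.9 − 23.2) = 0
-79840 c = -48928
c = -48928/-79840 ≈ 0.6128 J/(g·K)

c ≈ 0.613 J/(g·K)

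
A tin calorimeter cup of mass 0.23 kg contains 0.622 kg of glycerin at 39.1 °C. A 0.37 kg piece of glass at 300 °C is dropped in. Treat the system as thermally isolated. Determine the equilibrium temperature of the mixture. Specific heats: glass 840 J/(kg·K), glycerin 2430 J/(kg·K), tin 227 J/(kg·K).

T_f ≈ 82.4 °C

Net heat exchanged in the isolated system is zero:
0.37*840*(T − 300) + 0.622*2430*(T − 39.1) + 0.23*227*(T − 39.1) = 0
310.8(T − 300) + 1511.5(T − 39.1) + 52.21(T − 39.1) = 0
(310.8 + 1511.5 + 52.21) T = 310.8*300 + 1511.5*39.1 + 52.21*39.1
T = 154379 / 1874.5 = 82.4 °C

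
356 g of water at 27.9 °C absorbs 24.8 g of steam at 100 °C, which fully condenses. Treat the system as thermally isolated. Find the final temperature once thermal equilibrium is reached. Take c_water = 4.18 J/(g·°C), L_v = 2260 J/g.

Energy conservation, ΣQ = 0:
condense steam: −24.8×2260 = −56048; condensed water 100 °C→T: 103.66(T − 100); water warms: 356×4.18×(T − 27.9) = 1488.1(T − 27.9)
1591.7 T = 56048 + 10366 + 41517 = 107932
T ≈ 67.81 °C, under the boiling point, so the assumption holds.

T_f ≈ 67.8 °C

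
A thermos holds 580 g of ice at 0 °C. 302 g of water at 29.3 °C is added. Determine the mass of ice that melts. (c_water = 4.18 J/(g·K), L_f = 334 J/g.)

m_melted ≈ 111 g

Water can give up m c ΔT = 302·4.18·29.3 = 36987 J before reaching 0 °C.
To melt every bit of ice: 580·334 = 193720 J.
36987 J < 193720 J, so only part of the ice melts and the system sits at 0 °C.
m_melt = 36987 / L_f = 110.7 g.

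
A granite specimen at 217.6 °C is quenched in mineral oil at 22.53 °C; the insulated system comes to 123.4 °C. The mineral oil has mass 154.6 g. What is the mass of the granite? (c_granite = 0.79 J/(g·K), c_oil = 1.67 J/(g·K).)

Let T be the final temperature. ΣQ_i = 0:
m·0.79·(123.4 − 217.6) + 154.6·1.67·(123.4 − 22.53) = 0
-74.42 m = -26043
m = -26043/-74.42 ≈ 350 g

m ≈ 350 g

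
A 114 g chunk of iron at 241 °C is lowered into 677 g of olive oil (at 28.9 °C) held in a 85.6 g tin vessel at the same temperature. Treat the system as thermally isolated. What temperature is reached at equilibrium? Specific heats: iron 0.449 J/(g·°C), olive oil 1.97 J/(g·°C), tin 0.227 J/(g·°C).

T_f ≈ 36.6 °C

Net heat exchanged in the isolated system is zero:
114·0.449·(T − 241) + 677·1.97·(T − 28.9) + 85.6·0.227·(T − 28.9) = 0
51.19(T − 241) + 1333.7(T − 28.9) + 19.43(T − 28.9) = 0
1404.3 T = 51441
T = 51441 / 1404.3 = 36.6 °C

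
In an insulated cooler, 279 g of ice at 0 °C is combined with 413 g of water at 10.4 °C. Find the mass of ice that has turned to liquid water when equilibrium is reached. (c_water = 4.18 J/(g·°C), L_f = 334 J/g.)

Cooling the water to 0 °C releases 413·4.18·10.4 = 17954 J.
To melt every bit of ice: 279·334 = 93186 J.
Since 17954 < 93186 J, not all the ice melts; equilibrium is at 0 °C.
Mass melted = 17954/334 ≈ 53.75 g.

m_melted ≈ 53.8 g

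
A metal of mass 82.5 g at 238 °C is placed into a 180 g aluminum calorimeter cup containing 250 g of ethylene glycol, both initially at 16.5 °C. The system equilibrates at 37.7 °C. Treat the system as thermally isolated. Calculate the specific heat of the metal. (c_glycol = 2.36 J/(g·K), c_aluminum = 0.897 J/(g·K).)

c ≈ 0.964 J/(g·K)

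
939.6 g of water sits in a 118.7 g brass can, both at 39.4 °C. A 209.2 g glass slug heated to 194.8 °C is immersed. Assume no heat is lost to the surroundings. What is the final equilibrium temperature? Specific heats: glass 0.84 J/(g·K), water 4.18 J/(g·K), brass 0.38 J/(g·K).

T_f is the heat-capacity-weighted average of the initial temperatures:
T_f = (175.73×194.8 + 3927.5×39.4 + 45.11×39.4) / (175.73 + 3927.5 + 45.11)
    = 190754 / 4148.4 ≈ 45.98 °C

T_f ≈ 46.0 °C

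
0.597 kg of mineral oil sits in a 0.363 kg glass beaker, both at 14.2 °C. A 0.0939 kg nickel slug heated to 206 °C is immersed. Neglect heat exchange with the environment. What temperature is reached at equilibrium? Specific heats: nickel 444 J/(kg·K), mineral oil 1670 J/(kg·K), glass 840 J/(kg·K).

T_f ≈ 20.2 °C

Energy conservation, ΣQ = 0:
0.0939·444·(T − 206) + 0.597·1670·(T − 14.2) + 0.363·840·(T − 14.2) = 0
41.69(T − 206) + 996.99(T − 14.2) + 304.92(T − 14.2) = 0
1343.6 T = 27076
T = 27076 / 1343.6 = 20.2 °C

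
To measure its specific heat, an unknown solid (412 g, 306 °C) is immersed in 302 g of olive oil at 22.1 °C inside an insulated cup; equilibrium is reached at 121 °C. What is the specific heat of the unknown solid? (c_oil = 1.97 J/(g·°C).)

c ≈ 0.772 J/(g·°C)

m_s c (T_s − T_f) = m_oil c_oil (T_f − T_0):
412·c·(306 − 121) = 302·1.97·(121 − 22.1)
76220 c = 58840  ⇒  c ≈ 0.772 J/(g·°C)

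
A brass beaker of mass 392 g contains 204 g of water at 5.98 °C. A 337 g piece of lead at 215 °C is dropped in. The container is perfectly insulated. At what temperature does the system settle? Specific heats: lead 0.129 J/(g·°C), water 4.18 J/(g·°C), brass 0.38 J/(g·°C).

T_f ≈ 14.7 °C

Net heat exchanged in the isolated system is zero:
337·0.129·(T − 215) + 204·4.18·(T − 5.98) + 392·0.38·(T − 5.98) = 0
43.47(T − 215) + 852.72(T − 5.98) + 148.96(T − 5.98) = 0
1045.2 T = 15337
T = 15337 / 1045.2 = 14.7 °C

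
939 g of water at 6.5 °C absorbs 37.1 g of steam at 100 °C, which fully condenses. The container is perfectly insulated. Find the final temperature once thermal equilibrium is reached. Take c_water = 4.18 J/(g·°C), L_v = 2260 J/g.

T_f ≈ 30.6 °C

Net heat exchanged in the isolated system is zero:
latent heat released on condensation: 37.1·2260 = 83846
  condensed water 100 °C→T: 155.08(T − 100)
  water warms: 939·4.18·(T − 6.5) = 3925(T − 6.5)
4080.1 T = 83846 + 15508 + 25513 = 124866
T ≈ 30.60 °C (< 100 °C, so full condensation is consistent).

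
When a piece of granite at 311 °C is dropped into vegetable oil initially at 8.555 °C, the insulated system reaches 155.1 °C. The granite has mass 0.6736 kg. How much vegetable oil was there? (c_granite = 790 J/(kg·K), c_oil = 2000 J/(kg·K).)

m ≈ 0.283 kg

Heat lost by the granite = heat gained by the oil:
0.6736·790·(311 − 155.1) = m·2000·(155.1 − 8.555)
293090 m = 82961  ⇒  m ≈ 0.2831 kg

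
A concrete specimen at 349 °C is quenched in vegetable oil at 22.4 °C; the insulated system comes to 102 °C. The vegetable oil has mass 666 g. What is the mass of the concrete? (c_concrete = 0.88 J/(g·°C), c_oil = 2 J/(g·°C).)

m ≈ 488 g

Let T be the final temperature. ΣQ_i = 0:
m×0.88×(102 − 349) + 666×2×(102 − 22.4) = 0
-217.36 m = -106027
m = -106027/-217.36 ≈ 487.8 g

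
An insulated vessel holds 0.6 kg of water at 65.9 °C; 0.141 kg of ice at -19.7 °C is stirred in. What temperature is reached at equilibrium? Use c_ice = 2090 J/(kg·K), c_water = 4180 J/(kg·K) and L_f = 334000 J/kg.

Heat gained plus heat lost sum to zero:
warm ice to 0 °C: 0.141×2090×(0 − (-19.7)) = 5805.4; melt ice: 0.141×334000 = 47094; meltwater 0→T: 0.141×4180×T = 589.38 T; water cools: 0.6×4180×(T − 65.9) = 2508(T − 65.9)
3097.4 T = 165277 − 52899 = 112378
T ≈ 36.28 °C (positive, so assuming full melt was valid).

T_f ≈ 36.3 °C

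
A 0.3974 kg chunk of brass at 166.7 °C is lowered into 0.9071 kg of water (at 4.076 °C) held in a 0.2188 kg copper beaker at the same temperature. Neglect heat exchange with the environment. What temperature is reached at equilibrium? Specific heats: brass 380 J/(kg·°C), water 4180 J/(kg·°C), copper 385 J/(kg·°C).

T_f ≈ 10.2 °C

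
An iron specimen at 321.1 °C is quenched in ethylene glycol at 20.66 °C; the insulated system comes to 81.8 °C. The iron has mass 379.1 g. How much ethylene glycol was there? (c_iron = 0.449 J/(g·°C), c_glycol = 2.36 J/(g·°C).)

Heat lost by the iron = heat gained by the glycol:
379.1×0.449×(321.1 − 81.8) = m×2.36×(81.8 − 20.66)
144.29 m = 40733  ⇒  m ≈ 282.3 g

m ≈ 282 g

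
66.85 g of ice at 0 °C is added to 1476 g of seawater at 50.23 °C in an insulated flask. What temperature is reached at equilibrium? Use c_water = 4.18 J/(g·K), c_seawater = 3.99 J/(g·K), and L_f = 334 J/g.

Sum of m c ΔT and latent-heat terms is zero:
latent heat to melt: 66.85·334 = 22328; warm the meltwater: 279.43 T; seawater cools: 1476·3.99·(T − 50.23) = 5889.2(T − 50.23)
6168.7 T = 295817 − 22328 = 273489
T ≈ 44.34 °C (positive, so assuming full melt was valid).

T_f ≈ 44.3 °C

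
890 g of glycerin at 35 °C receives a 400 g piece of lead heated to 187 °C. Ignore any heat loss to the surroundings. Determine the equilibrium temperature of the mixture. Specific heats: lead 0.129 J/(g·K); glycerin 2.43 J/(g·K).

Taking heat into each body as positive, Σ m c ΔT = 0:
400*0.129*(T − 187) + 890*2.43*(T − 35) = 0
2214.3 T = 85344
T = 85344/2214.3 ≈ 38.54 °C

T_f ≈ 38.5 °C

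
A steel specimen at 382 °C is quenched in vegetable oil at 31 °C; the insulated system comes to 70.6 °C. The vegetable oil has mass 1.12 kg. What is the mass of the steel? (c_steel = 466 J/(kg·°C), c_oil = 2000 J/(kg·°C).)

Let T be the final temperature. ΣQ_i = 0:
m·466·(70.6 − 382) + 1.12·2000·(70.6 − 31) = 0
-145112 m = -88704
m = -88704/-145112 ≈ 0.6113 kg

m ≈ 0.611 kg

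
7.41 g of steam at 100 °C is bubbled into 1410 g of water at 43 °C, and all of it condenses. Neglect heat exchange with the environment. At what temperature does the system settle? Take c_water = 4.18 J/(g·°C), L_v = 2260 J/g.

Energy balance with sensible and latent terms:
condense steam: −7.41×2260 = −16747; condensate cools 100→T: 7.41×4.18×(T − 100) = 30.97(T − 100); original water: 5893.8(T − 43)
5924.8 T = 16747 + 3097.4 + 253433 = 273277
T ≈ 46.12 °C, under the boiling point, so the assumption holds.

T_f ≈ 46.1 °C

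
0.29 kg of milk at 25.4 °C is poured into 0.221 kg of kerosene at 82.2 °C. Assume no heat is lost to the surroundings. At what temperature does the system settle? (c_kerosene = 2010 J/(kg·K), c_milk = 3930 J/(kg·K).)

Let T be the final temperature. ΣQ_i = 0:
0.221×2010×(T − 82.2) + 0.29×3930×(T − 25.4) = 0
444.21(T − 82.2) + 1139.7(T − 25.4) = 0
(444.21 + 1139.7) T = 444.21×82.2 + 1139.7×25.4
T = 65462/1583.9 ≈ 41.33 °C

T_f ≈ 41.3 °C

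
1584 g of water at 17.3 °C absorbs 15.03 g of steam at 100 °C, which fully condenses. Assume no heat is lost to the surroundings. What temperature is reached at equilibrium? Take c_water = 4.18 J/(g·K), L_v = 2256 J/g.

T_f ≈ 23.2 °C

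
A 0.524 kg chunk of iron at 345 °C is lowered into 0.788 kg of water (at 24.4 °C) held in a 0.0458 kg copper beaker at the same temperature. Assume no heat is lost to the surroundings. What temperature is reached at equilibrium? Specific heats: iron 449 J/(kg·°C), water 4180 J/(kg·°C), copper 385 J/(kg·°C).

Heat gained plus heat lost sum to zero:
0.524*449*(T − 345) + 0.788*4180*(T − 24.4) + 0.0458*385*(T − 24.4) = 0
3546.7 T = 161970
T ≈ 45.67 °C

T_f ≈ 45.7 °C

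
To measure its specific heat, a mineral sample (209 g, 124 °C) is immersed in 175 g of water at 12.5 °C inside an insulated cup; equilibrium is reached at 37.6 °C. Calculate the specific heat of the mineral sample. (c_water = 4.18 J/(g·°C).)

m_s c (T_s − T_f) = m_water c_water (T_f − T_0):
209·c·(124 − 37.6) = 175·4.18·(37.6 − 12.5)
18058 c = 18361  ⇒  c ≈ 1.017 J/(g·°C)

c ≈ 1.02 J/(g·°C)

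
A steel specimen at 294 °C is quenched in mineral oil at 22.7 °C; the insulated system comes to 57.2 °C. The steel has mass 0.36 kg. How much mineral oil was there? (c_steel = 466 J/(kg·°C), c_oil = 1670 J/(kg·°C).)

Heat lost by the steel = heat gained by the oil:
0.36·466·(294 − 57.2) = m·1670·(57.2 − 22.7)
57615 m = 39726  ⇒  m ≈ 0.6895 kg

m ≈ 0.69 kg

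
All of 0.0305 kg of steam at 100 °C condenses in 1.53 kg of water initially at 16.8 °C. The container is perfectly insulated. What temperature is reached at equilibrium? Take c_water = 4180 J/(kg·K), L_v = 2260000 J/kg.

Energy balance with sensible and latent terms:
steam→water at 100 °C releases m L_v = 0.0305·2260000 = 68930
  condensate cools 100→T: 0.0305·4180·(T − 100) = 127.49(T − 100)
  original water: 6395.4(T − 16.8)
6522.9 T = 68930 + 12749 + 107443 = 189122
T ≈ 28.99 °C (< 100 °C, so full condensation is consistent).

T_f ≈ 29.0 °C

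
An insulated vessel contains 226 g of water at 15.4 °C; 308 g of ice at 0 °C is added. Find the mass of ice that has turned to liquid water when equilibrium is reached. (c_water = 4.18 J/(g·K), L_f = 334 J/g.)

m_melted ≈ 43.6 g

Water can give up m c ΔT = 226×4.18×15.4 = 14548 J before reaching 0 °C.
Fully melting the ice requires m_ice L_f = 308×334 = 102872 J.
Since 14548 < 102872 J, not all the ice melts; equilibrium is at 0 °C.
m_melted×334 = 14548  ⇒  m_melted ≈ 43.56 g.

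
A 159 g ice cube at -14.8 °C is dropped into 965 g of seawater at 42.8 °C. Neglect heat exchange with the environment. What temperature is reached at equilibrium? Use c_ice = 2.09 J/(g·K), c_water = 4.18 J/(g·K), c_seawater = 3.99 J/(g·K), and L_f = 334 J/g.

T_f ≈ 23.6 °C

Net heat exchanged in the isolated system is zero:
ice -14.8→0 °C: 159×2.09×14.8 = 4918.2; latent heat to melt: 159×334 = 53106; meltwater 0→T: 159×4.18×T = 664.62 T; seawater: 3850.4(T − 42.8)
4515 T = 164795 − 58024 = 106771
T ≈ 23.65 °C — above 0 °C, consistent with complete melting.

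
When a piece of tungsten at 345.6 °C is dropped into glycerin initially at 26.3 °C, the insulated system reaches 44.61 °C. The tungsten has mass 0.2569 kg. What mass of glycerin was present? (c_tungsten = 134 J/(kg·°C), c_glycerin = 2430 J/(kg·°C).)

m ≈ 0.233 kg

Setting the total heat transfer to zero:
0.2569·134·(44.61 − 345.6) + m·2430·(44.61 − 26.3) = 0
44493 m = 10361
m = 10361/44493 ≈ 0.2329 kg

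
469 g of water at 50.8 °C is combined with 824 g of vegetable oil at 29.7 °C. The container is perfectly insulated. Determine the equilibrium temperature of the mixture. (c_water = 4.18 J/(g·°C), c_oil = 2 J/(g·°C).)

Set heat shed by the hot body equal to heat absorbed by the cold body:
469*4.18*(50.8 − T) = 824*2*(T − 29.7)
1960.4(50.8 − T) = 1648(T − 29.7)
3608.4 T = 148535  ⇒  T ≈ 41.16 °C

T_f ≈ 41.2 °C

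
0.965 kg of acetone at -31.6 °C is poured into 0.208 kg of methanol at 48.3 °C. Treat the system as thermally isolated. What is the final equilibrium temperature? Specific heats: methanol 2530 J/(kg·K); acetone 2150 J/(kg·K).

Set heat shed by the hot body equal to heat absorbed by the cold body:
0.208·2530·(48.3 − T) = 0.965·2150·(T − (-31.6))
526.24(48.3 − T) = 2074.8(T − (-31.6))
2601 T = -40145  ⇒  T ≈ -15.43 °C

T_f ≈ -15.4 °C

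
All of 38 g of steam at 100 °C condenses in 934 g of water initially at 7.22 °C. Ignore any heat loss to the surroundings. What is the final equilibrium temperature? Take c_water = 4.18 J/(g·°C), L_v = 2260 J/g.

T_f ≈ 32.0 °C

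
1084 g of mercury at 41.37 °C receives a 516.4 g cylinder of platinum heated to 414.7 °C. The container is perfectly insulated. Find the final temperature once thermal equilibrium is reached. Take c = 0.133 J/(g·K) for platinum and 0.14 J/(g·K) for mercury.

T_f ≈ 157.7 °C

Setting the total heat transfer to zero:
516.4·0.133·(T − 414.7) + 1084·0.14·(T − 41.37) = 0
68.68(T − 414.7) + 151.76(T − 41.37) = 0
(68.68 + 151.76) T = 68.68·414.7 + 151.76·41.37
T = 34760 / 220.44 = 158 °C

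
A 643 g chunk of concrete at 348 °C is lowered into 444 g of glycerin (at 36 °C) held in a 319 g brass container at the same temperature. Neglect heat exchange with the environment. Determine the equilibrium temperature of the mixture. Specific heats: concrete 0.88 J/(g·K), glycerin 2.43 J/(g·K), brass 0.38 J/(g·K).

T_f is the heat-capacity-weighted average of the initial temperatures:
T_f = (565.84×348 + 1078.9×36 + 121.22×36) / (565.84 + 1078.9 + 121.22)
    = 240117 / 1766 ≈ 135.97 °C

T_f ≈ 136.0 °C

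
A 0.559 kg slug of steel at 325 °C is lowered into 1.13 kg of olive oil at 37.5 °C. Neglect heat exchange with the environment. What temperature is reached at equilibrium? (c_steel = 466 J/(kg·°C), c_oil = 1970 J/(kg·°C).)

Net heat exchanged in the isolated system is zero:
0.559×466×(T − 325) + 1.13×1970×(T − 37.5) = 0
260.49(T − 325) + 2226.1(T − 37.5) = 0
2486.6 T = 168139
T ≈ 67.62 °C

T_f ≈ 67.6 °C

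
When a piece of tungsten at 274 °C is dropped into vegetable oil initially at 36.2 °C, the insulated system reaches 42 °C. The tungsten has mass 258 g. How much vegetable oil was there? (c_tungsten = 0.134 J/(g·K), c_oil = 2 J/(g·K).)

Heat gained plus heat lost sum to zero:
258·0.134·(42 − 274) + m·2·(42 − 36.2) = 0
11.6 m = 8020.7
m = 8020.7/11.6 ≈ 691.4 g

m ≈ 691 g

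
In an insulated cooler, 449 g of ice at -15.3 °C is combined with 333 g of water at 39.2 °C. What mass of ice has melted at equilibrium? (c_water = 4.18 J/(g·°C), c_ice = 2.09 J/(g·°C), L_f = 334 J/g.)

Heat available from the water dropping to 0 °C: 333×4.18×39.2 = 54564 J.
Of that, 449×2.09×15.3 = 14358 J goes to bring the ice to 0 °C, leaving 40206 J.
Fully melting the ice requires m_ice L_f = 449×334 = 149966 J.
40206 J < 149966 J, so only part of the ice melts and the system sits at 0 °C.
m_melted×334 = 40206  ⇒  m_melted ≈ 120.4 g.

m_melted ≈ 120 g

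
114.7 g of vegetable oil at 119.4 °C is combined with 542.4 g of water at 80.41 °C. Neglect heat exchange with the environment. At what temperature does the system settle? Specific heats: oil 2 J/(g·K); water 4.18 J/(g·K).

Conservation of energy gives ΣQ = 0:
114.7*2*(T − 119.4) + 542.4*4.18*(T − 80.41) = 0
2496.6 T = 209698
T = 209698 / 2496.6 = 84 °C

T_f ≈ 84.0 °C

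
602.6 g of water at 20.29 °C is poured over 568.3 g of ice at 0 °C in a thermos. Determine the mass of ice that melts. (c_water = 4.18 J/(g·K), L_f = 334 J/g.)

m_melted ≈ 153 g

Cooling the water to 0 °C releases 602.6·4.18·20.29 = 51108 J.
To melt every bit of ice: 568.3·334 = 189812 J.
Since 51108 < 189812 J, not all the ice melts; equilibrium is at 0 °C.
m_melted·334 = 51108  ⇒  m_melted ≈ 153 g.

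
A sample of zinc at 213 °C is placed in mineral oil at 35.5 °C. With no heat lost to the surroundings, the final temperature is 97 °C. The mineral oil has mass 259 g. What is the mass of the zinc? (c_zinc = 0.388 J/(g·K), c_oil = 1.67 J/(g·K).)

m ≈ 591 g

|Q_zinc| = |Q_oil|:
m×0.388×(213 − 97) = 259×1.67×(97 − 35.5)
45.01 m = 26601  ⇒  m ≈ 591 g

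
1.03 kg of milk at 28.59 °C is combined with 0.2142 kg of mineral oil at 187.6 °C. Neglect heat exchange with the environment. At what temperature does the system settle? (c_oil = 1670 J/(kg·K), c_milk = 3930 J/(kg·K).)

With ΣQ=0 the equilibrium temperature is the m·c-weighted mean:
T_f = (357.71×187.6 + 4047.9×28.59) / (357.71 + 4047.9)
    = 182837 / 4405.6 ≈ 41.50 °C

T_f ≈ 41.5 °C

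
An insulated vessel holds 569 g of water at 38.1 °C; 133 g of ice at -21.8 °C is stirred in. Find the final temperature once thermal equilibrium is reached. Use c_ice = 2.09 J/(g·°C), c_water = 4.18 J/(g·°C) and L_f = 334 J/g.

T_f ≈ 13.7 °C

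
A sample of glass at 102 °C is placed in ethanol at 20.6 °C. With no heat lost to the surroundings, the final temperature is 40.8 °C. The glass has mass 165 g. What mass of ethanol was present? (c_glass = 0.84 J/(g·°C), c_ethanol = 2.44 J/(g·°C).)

m ≈ 172 g

|Q_glass| = |Q_ethanol|:
165×0.84×(102 − 40.8) = m×2.44×(40.8 − 20.6)
49.29 m = 8482.3  ⇒  m ≈ 172.1 g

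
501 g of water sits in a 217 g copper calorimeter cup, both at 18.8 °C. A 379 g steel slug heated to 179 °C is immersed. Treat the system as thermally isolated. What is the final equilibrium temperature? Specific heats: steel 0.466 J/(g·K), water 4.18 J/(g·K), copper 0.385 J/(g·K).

T_f ≈ 30.8 °C

With ΣQ=0 the equilibrium temperature is the m·c-weighted mean:
T_f = (176.61·179 + 2094.2·18.8 + 83.55·18.8) / (176.61 + 2094.2 + 83.55)
    = 72555 / 2354.3 ≈ 30.82 °C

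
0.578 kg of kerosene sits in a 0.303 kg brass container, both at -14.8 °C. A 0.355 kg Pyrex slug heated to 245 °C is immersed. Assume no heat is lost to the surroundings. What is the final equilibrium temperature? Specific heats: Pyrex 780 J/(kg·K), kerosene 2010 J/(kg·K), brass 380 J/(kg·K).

Conservation of energy gives ΣQ = 0:
0.355×780×(T − 245) + 0.578×2010×(T − (-14.8)) + 0.303×380×(T − (-14.8)) = 0
1553.8 T = 48942
T = 48942 / 1553.8 = 31.5 °C

T_f ≈ 31.5 °C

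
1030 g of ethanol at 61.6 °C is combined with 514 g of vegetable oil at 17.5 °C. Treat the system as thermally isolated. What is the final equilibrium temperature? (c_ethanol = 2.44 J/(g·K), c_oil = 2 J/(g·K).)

T_f ≈ 48.8 °C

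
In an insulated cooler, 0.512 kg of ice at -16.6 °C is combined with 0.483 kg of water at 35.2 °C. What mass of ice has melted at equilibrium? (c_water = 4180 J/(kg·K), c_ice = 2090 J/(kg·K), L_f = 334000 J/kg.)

m_melted ≈ 0.16 kg

Water can give up m c ΔT = 0.483·4180·35.2 = 71067 J before reaching 0 °C.
Warming the ice to 0 °C takes 0.512·2090·16.6 = 17763 J, leaving 53303 J for melting.
To melt every bit of ice: 0.512·334000 = 171008 J.
That's not enough to melt it all — equilibrium is at 0 °C with ice remaining.
Mass melted = 53303/334000 ≈ 0.1596 kg.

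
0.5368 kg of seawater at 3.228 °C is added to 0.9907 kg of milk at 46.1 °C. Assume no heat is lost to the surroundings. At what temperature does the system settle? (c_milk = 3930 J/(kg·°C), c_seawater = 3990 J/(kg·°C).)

T_f ≈ 30.9 °C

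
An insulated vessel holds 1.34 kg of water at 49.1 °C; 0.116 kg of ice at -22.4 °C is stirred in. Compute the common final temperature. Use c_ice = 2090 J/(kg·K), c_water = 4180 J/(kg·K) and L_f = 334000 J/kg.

T_f ≈ 37.9 °C

Energy conservation, ΣQ = 0:
warm ice to 0 °C: 0.116×2090×(0 − (-22.4)) = 5430.7; latent heat to melt: 0.116×334000 = 38744; meltwater 0→T: 0.116×4180×T = 484.88 T; water cools: 1.34×4180×(T − 49.1) = 5601.2(T − 49.1)
6086.1 T = 275019 − 44175 = 230844
T ≈ 37.93 °C (positive, so assuming full melt was valid).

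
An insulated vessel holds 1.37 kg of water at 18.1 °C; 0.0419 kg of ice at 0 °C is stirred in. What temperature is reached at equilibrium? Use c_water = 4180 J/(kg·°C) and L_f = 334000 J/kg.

Energy balance with sensible and latent terms:
latent heat to melt: 0.0419×334000 = 13995; warm the meltwater: 175.14 T; water cools: 1.37×4180×(T − 18.1) = 5726.6(T − 18.1)
5901.7 T = 103651 − 13995 = 89657
T ≈ 15.19 °C. Since T > 0 °C, the all-ice-melts assumption holds.

T_f ≈ 15.2 °C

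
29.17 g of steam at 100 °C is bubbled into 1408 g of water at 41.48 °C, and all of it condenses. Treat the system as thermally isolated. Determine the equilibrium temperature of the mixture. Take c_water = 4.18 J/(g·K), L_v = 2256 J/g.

T_f ≈ 53.6 °C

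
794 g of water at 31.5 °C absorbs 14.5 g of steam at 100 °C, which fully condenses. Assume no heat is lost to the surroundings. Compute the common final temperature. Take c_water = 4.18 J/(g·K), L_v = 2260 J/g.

T_f ≈ 42.4 °C

Heat gained plus heat lost sum to zero:
steam→water at 100 °C releases m L_v = 14.5·2260 = 32770
  condensate cools 100→T: 14.5·4.18·(T − 100) = 60.61(T − 100)
  original water: 3318.9(T − 31.5)
3379.5 T = 32770 + 6061 + 104546 = 143377
T ≈ 42.43 °C, under the boiling point, so the assumption holds.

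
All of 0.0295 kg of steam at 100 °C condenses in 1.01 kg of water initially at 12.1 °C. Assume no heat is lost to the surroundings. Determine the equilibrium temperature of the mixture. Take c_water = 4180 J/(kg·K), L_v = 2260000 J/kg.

Energy balance with sensible and latent terms:
latent heat released on condensation: 0.0295×2260000 = 66670; condensate cools 100→T: 0.0295×4180×(T − 100) = 123.31(T − 100); original water: 4221.8(T − 12.1)
4345.1 T = 66670 + 12331 + 51084 = 130085
T ≈ 29.94 °C (< 100 °C, so full condensation is consistent).

T_f ≈ 29.9 °C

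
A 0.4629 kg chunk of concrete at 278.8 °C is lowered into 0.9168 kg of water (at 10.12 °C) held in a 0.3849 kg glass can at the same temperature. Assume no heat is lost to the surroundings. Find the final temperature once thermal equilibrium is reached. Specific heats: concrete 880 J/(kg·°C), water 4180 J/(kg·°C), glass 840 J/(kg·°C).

With ΣQ=0 the equilibrium temperature is the m·c-weighted mean:
T_f = (407.35×278.8 + 3832.2×10.12 + 323.32×10.12) / (407.35 + 3832.2 + 323.32)
    = 155624 / 4562.9 ≈ 34.11 °C

T_f ≈ 34.1 °C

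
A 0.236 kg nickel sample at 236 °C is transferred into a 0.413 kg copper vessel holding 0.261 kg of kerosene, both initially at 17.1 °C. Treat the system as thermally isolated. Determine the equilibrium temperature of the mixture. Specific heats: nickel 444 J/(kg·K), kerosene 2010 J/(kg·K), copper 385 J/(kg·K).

T_f ≈ 46.2 °C

T_f is the heat-capacity-weighted average of the initial temperatures:
T_f = (104.78×236 + 524.61×17.1 + 159×17.1) / (104.78 + 524.61 + 159)
    = 36419 / 788.4 ≈ 46.19 °C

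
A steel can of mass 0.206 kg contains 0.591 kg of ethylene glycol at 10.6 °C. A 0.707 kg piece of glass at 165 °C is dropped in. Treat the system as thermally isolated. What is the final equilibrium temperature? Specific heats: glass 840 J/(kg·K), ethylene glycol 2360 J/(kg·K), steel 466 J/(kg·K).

T_f ≈ 54.6 °C

Net heat exchanged in the isolated system is zero:
0.707×840×(T − 165) + 0.591×2360×(T − 10.6) + 0.206×466×(T − 10.6) = 0
2084.6 T = 113792
T ≈ 54.59 °C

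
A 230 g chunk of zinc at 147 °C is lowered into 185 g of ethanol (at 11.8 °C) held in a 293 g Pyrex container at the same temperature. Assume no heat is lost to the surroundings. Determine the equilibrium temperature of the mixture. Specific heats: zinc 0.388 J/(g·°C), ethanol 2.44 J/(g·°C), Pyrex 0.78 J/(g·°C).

Net heat exchanged in the isolated system is zero:
230×0.388×(T − 147) + 185×2.44×(T − 11.8) + 293×0.78×(T − 11.8) = 0
769.18 T = 21142
T = 21142/769.18 ≈ 27.49 °C

T_f ≈ 27.5 °C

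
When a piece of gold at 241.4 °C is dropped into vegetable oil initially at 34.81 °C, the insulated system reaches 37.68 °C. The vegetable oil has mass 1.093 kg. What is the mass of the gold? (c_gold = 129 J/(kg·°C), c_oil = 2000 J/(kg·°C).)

m ≈ 0.239 kg

|Q_gold| = |Q_oil|:
m×129×(241.4 − 37.68) = 1.093×2000×(37.68 − 34.81)
26280 m = 6273.8  ⇒  m ≈ 0.2387 kg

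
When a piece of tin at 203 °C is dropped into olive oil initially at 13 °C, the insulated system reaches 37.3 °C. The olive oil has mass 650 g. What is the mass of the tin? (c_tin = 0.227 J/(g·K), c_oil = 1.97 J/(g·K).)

|Q_tin| = |Q_oil|:
m×0.227×(203 − 37.3) = 650×1.97×(37.3 − 13)
37.61 m = 31116  ⇒  m ≈ 827.3 g

m ≈ 827 g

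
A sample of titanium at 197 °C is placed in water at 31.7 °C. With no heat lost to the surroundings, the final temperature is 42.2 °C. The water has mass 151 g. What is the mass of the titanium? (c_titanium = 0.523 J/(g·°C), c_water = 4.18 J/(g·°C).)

Taking heat into each body as positive, Σ m c ΔT = 0:
m·0.523·(42.2 − 197) + 151·4.18·(42.2 − 31.7) = 0
-80.96 m = -6627.4
m = -6627.4/-80.96 ≈ 81.86 g

m ≈ 81.9 g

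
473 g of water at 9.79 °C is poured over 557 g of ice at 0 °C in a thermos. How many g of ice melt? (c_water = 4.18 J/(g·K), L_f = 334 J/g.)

m_melted ≈ 58 g

Heat available from the water dropping to 0 °C: 473×4.18×9.79 = 19356 J.
Fully melting the ice requires m_ice L_f = 557×334 = 186038 J.
That's not enough to melt it all — equilibrium is at 0 °C with ice remaining.
m_melted×334 = 19356  ⇒  m_melted ≈ 57.95 g.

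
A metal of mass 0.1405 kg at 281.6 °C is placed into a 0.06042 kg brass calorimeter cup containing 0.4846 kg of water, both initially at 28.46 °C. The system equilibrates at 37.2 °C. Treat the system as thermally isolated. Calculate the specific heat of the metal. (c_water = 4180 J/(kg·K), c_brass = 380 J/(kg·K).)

c ≈ 521 J/(kg·K)

Setting the total heat transfer to zero:
0.1405×c×(37.2 − 281.6) + 0.4846×4180×(37.2 − 28.46) + 0.06042×380×(37.2 − 28.46) = 0
-34.34 c = -17905
c = -17905/-34.34 ≈ 521.4 J/(kg·K)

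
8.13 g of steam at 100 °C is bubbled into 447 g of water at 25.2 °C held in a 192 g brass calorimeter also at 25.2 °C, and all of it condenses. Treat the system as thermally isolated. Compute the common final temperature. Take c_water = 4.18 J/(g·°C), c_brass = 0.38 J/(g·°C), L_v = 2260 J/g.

T_f ≈ 35.8 °C

Setting the total heat transfer to zero:
steam→water at 100 °C releases m L_v = 8.13·2260 = 18374; condensed water 100 °C→T: 33.98(T − 100); original water: 1868.5(T − 25.2); cup: 72.96(T − 25.2)
1975.4 T = 18374 + 3398.3 + 48924 = 70696
T ≈ 35.79 °C (< 100 °C, so full condensation is consistent).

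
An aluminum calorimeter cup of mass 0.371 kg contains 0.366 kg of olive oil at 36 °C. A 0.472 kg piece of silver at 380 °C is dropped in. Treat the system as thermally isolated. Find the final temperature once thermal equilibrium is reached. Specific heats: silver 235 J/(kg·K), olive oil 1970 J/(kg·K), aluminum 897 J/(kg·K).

Setting the total heat transfer to zero:
0.472*235*(T − 380) + 0.366*1970*(T − 36) + 0.371*897*(T − 36) = 0
110.92(T − 380) + 721.02(T − 36) + 332.79(T − 36) = 0
1164.7 T = 80087
T = 80087/1164.7 ≈ 68.76 °C

T_f ≈ 68.8 °C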